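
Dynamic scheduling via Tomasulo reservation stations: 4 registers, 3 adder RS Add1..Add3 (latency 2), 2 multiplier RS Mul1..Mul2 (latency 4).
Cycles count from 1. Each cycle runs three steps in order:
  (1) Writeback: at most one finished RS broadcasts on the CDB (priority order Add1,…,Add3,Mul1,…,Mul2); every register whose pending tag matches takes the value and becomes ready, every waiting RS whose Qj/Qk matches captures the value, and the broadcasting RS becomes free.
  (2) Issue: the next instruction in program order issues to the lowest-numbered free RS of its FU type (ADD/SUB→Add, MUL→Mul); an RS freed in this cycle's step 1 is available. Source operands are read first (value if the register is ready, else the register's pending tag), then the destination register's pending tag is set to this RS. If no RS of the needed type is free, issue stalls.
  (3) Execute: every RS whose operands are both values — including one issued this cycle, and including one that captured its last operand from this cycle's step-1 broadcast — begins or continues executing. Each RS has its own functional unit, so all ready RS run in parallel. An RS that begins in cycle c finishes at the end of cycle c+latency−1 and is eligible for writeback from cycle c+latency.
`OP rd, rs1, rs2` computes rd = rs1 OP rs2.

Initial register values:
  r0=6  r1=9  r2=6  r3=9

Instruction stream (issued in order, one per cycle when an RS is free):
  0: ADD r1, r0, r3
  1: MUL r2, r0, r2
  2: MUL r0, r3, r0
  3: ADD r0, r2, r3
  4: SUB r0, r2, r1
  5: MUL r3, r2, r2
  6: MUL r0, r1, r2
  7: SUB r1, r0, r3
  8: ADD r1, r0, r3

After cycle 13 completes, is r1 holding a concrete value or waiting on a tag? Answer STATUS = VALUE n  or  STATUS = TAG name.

  c1: issue ADD r1<-Add1  regs: r0:6,r1:Add1,r2:6,r3:9
  c2: issue MUL r2<-Mul1  regs: r0:6,r1:Add1,r2:Mul1,r3:9
  c3: CDB Add1=15; issue MUL r0<-Mul2  regs: r0:Mul2,r1:15,r2:Mul1,r3:9
  c4: issue ADD r0<-Add1  regs: r0:Add1,r1:15,r2:Mul1,r3:9
  c5: issue SUB r0<-Add2  regs: r0:Add2,r1:15,r2:Mul1,r3:9
  c6: CDB Mul1=36; issue MUL r3<-Mul1  regs: r0:Add2,r1:15,r2:36,r3:Mul1
  c7: CDB Mul2=54; issue MUL r0<-Mul2  regs: r0:Mul2,r1:15,r2:36,r3:Mul1
  c8: CDB Add1=45; issue SUB r1<-Add1  regs: r0:Mul2,r1:Add1,r2:36,r3:Mul1
  c9: CDB Add2=21; issue ADD r1<-Add2  regs: r0:Mul2,r1:Add2,r2:36,r3:Mul1
  c10: CDB Mul1=1296  regs: r0:Mul2,r1:Add2,r2:36,r3:1296
  c11: CDB Mul2=540  regs: r0:540,r1:Add2,r2:36,r3:1296
  c12: -  regs: r0:540,r1:Add2,r2:36,r3:1296
  c13: CDB Add1=-756  regs: r0:540,r1:Add2,r2:36,r3:1296

STATUS = TAG Add2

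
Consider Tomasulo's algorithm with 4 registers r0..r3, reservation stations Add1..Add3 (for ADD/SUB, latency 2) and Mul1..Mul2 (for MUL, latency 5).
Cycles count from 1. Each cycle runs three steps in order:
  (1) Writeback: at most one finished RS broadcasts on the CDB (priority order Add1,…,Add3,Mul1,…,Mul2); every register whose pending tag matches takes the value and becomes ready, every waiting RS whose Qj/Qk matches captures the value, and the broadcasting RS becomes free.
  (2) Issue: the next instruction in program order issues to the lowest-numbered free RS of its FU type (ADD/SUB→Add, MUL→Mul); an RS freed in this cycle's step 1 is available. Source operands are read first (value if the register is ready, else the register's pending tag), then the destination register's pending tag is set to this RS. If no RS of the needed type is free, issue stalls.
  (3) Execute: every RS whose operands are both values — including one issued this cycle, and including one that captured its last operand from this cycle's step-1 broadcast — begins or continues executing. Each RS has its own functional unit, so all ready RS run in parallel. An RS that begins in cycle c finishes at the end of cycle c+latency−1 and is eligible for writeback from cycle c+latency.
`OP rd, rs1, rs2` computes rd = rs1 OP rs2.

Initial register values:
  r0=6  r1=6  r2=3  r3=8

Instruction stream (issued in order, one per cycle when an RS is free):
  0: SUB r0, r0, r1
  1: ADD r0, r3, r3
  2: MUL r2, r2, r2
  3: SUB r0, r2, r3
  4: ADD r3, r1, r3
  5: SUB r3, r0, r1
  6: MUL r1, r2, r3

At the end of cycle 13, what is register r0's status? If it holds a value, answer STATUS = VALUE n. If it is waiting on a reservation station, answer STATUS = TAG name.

STATUS = VALUE 1

c1: issue SUB r0<-Add1 | r0:Add1,r1:6,r2:3,r3:8
c2: issue ADD r0<-Add2 | r0:Add2,r1:6,r2:3,r3:8
c3: CDB Add1=0; issue MUL r2<-Mul1 | r0:Add2,r1:6,r2:Mul1,r3:8
c4: CDB Add2=16; issue SUB r0<-Add1 | r0:Add1,r1:6,r2:Mul1,r3:8
c5: issue ADD r3<-Add2 | r0:Add1,r1:6,r2:Mul1,r3:Add2
c6: issue SUB r3<-Add3 | r0:Add1,r1:6,r2:Mul1,r3:Add3
c7: CDB Add2=14; issue MUL r1<-Mul2 | r0:Add1,r1:Mul2,r2:Mul1,r3:Add3
c8: CDB Mul1=9 | r0:Add1,r1:Mul2,r2:9,r3:Add3
c9: - | r0:Add1,r1:Mul2,r2:9,r3:Add3
c10: CDB Add1=1 | r0:1,r1:Mul2,r2:9,r3:Add3
c11: - | r0:1,r1:Mul2,r2:9,r3:Add3
c12: CDB Add3=-5 | r0:1,r1:Mul2,r2:9,r3:-5
c13: - | r0:1,r1:Mul2,r2:9,r3:-5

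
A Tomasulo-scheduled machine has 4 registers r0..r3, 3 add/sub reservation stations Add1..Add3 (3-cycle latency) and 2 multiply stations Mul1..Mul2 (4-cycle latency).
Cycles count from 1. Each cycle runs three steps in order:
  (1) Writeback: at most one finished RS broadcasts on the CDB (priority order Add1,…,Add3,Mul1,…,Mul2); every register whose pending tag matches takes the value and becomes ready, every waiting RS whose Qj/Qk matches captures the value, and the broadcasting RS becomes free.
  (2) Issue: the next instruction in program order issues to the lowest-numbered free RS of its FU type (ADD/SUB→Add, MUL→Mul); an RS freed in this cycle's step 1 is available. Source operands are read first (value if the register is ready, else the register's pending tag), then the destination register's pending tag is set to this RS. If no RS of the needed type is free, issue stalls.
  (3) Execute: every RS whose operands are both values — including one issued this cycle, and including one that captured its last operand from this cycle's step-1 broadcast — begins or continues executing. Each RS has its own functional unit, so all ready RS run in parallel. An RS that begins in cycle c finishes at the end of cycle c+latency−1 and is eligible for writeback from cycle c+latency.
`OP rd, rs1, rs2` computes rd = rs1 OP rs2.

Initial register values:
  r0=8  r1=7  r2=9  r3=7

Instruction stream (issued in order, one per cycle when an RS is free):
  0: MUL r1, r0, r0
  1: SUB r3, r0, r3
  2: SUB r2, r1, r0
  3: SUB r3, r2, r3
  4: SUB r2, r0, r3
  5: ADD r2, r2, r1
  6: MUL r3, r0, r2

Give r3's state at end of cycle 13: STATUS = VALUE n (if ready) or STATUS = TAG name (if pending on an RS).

STATUS = TAG Mul1

c1: issue MUL r1<-Mul1 | r0:8,r1:Mul1,r2:9,r3:7
c2: issue SUB r3<-Add1 | r0:8,r1:Mul1,r2:9,r3:Add1
c3: issue SUB r2<-Add2 | r0:8,r1:Mul1,r2:Add2,r3:Add1
c4: issue SUB r3<-Add3 | r0:8,r1:Mul1,r2:Add2,r3:Add3
c5: CDB Add1=1; issue SUB r2<-Add1 | r0:8,r1:Mul1,r2:Add1,r3:Add3
c6: CDB Mul1=64; stall | r0:8,r1:64,r2:Add1,r3:Add3
c7: stall | r0:8,r1:64,r2:Add1,r3:Add3
c8: stall | r0:8,r1:64,r2:Add1,r3:Add3
c9: CDB Add2=56; issue ADD r2<-Add2 | r0:8,r1:64,r2:Add2,r3:Add3
c10: issue MUL r3<-Mul1 | r0:8,r1:64,r2:Add2,r3:Mul1
c11: - | r0:8,r1:64,r2:Add2,r3:Mul1
c12: CDB Add3=55 | r0:8,r1:64,r2:Add2,r3:Mul1
c13: - | r0:8,r1:64,r2:Add2,r3:Mul1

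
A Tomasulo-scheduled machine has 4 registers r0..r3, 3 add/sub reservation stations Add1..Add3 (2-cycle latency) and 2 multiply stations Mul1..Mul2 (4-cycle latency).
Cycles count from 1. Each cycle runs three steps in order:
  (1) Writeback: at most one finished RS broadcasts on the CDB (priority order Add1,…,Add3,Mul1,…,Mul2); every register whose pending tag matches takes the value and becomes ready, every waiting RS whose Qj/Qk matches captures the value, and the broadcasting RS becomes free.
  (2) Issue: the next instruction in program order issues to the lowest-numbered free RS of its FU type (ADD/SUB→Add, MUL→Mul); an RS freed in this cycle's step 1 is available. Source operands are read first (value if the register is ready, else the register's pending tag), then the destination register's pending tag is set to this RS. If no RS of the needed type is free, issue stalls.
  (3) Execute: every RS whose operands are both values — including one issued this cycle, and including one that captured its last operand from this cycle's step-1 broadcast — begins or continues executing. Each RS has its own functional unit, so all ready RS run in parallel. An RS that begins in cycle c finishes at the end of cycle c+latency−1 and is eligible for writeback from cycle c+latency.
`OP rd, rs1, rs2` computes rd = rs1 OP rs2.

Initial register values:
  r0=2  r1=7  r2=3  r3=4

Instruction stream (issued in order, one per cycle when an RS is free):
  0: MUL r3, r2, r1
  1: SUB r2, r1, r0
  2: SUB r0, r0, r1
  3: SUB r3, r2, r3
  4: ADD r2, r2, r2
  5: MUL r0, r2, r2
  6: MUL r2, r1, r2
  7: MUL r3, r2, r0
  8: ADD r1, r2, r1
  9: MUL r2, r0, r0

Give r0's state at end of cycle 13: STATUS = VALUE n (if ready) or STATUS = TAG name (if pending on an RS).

c1: issue MUL r3<-Mul1 | r0:2,r1:7,r2:3,r3:Mul1
c2: issue SUB r2<-Add1 | r0:2,r1:7,r2:Add1,r3:Mul1
c3: issue SUB r0<-Add2 | r0:Add2,r1:7,r2:Add1,r3:Mul1
c4: CDB Add1=5; issue SUB r3<-Add1 | r0:Add2,r1:7,r2:5,r3:Add1
c5: CDB Add2=-5; issue ADD r2<-Add2 | r0:-5,r1:7,r2:Add2,r3:Add1
c6: CDB Mul1=21; issue MUL r0<-Mul1 | r0:Mul1,r1:7,r2:Add2,r3:Add1
c7: CDB Add2=10; issue MUL r2<-Mul2 | r0:Mul1,r1:7,r2:Mul2,r3:Add1
c8: CDB Add1=-16; stall | r0:Mul1,r1:7,r2:Mul2,r3:-16
c9: stall | r0:Mul1,r1:7,r2:Mul2,r3:-16
c10: stall | r0:Mul1,r1:7,r2:Mul2,r3:-16
c11: CDB Mul1=100; issue MUL r3<-Mul1 | r0:100,r1:7,r2:Mul2,r3:Mul1
c12: CDB Mul2=70; issue ADD r1<-Add1 | r0:100,r1:Add1,r2:70,r3:Mul1
c13: issue MUL r2<-Mul2 | r0:100,r1:Add1,r2:Mul2,r3:Mul1

STATUS = VALUE 100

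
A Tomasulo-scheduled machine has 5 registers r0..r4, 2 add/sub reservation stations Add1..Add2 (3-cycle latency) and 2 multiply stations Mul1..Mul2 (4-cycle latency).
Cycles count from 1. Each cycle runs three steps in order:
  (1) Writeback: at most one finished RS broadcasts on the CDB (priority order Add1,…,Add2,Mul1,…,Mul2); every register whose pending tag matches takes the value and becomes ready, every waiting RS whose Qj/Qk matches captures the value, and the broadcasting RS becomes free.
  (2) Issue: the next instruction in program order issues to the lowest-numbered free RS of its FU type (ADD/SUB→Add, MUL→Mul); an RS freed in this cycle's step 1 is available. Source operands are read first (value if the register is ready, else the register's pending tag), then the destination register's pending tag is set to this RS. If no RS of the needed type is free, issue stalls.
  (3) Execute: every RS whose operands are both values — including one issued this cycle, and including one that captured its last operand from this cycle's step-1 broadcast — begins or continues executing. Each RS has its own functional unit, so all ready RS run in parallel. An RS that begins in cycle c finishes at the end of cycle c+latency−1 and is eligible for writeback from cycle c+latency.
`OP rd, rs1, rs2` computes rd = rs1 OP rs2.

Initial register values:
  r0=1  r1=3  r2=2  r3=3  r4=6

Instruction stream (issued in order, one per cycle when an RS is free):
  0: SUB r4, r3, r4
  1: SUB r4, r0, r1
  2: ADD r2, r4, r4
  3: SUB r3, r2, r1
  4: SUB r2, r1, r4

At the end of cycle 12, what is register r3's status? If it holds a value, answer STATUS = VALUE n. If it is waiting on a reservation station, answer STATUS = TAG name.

STATUS = VALUE -7

cycle 1: issue SUB r4<-Add1 // r0:1,r1:3,r2:2,r3:3,r4:Add1
cycle 2: issue SUB r4<-Add2 // r0:1,r1:3,r2:2,r3:3,r4:Add2
cycle 3: stall // r0:1,r1:3,r2:2,r3:3,r4:Add2
cycle 4: CDB Add1=-3; issue ADD r2<-Add1 // r0:1,r1:3,r2:Add1,r3:3,r4:Add2
cycle 5: CDB Add2=-2; issue SUB r3<-Add2 // r0:1,r1:3,r2:Add1,r3:Add2,r4:-2
cycle 6: stall // r0:1,r1:3,r2:Add1,r3:Add2,r4:-2
cycle 7: stall // r0:1,r1:3,r2:Add1,r3:Add2,r4:-2
cycle 8: CDB Add1=-4; issue SUB r2<-Add1 // r0:1,r1:3,r2:Add1,r3:Add2,r4:-2
cycle 9: - // r0:1,r1:3,r2:Add1,r3:Add2,r4:-2
cycle 10: - // r0:1,r1:3,r2:Add1,r3:Add2,r4:-2
cycle 11: CDB Add1=5 // r0:1,r1:3,r2:5,r3:Add2,r4:-2
cycle 12: CDB Add2=-7 // r0:1,r1:3,r2:5,r3:-7,r4:-2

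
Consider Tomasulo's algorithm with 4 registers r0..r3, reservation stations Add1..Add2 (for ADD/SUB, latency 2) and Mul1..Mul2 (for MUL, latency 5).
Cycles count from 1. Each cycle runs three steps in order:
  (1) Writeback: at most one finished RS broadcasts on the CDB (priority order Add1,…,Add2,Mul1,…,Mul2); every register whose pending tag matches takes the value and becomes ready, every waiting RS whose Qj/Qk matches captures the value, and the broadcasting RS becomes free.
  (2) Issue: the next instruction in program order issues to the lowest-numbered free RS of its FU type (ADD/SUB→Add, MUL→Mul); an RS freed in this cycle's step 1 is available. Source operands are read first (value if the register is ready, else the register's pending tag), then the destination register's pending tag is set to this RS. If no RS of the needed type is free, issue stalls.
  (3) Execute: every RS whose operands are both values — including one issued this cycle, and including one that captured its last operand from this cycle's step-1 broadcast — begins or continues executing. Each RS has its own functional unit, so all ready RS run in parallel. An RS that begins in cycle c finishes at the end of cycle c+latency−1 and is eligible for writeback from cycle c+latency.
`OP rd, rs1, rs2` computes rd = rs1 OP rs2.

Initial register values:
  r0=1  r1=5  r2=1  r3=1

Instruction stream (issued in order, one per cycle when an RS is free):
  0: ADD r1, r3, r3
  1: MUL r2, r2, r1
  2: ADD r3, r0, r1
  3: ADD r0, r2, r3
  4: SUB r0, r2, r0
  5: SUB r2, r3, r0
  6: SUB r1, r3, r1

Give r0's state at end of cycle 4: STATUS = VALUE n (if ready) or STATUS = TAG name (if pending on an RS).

  c1: issue ADD r1<-Add1  regs: r0:1,r1:Add1,r2:1,r3:1
  c2: issue MUL r2<-Mul1  regs: r0:1,r1:Add1,r2:Mul1,r3:1
  c3: CDB Add1=2; issue ADD r3<-Add1  regs: r0:1,r1:2,r2:Mul1,r3:Add1
  c4: issue ADD r0<-Add2  regs: r0:Add2,r1:2,r2:Mul1,r3:Add1

STATUS = TAG Add2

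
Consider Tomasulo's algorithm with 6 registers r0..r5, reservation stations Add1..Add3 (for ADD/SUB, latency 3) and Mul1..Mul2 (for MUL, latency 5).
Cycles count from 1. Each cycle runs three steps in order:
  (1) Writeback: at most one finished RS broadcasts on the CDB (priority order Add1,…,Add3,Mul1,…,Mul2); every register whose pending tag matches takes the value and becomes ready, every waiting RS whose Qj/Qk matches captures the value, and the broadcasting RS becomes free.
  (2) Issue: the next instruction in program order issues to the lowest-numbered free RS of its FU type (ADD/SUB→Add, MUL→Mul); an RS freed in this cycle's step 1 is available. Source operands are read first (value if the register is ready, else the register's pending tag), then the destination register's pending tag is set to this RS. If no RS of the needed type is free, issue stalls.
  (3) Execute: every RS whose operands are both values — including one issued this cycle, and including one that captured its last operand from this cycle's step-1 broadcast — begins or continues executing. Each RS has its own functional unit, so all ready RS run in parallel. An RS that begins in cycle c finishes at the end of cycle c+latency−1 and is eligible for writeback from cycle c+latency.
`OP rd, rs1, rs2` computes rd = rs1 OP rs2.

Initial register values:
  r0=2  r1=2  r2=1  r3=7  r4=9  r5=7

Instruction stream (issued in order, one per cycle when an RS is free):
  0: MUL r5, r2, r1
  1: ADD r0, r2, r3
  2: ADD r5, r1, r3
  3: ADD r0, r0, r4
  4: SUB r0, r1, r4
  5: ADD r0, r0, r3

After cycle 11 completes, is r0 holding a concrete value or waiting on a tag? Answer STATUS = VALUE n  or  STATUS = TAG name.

STATUS = VALUE 0

c1: issue MUL r5<-Mul1 | r0:2,r1:2,r2:1,r3:7,r4:9,r5:Mul1
c2: issue ADD r0<-Add1 | r0:Add1,r1:2,r2:1,r3:7,r4:9,r5:Mul1
c3: issue ADD r5<-Add2 | r0:Add1,r1:2,r2:1,r3:7,r4:9,r5:Add2
c4: issue ADD r0<-Add3 | r0:Add3,r1:2,r2:1,r3:7,r4:9,r5:Add2
c5: CDB Add1=8; issue SUB r0<-Add1 | r0:Add1,r1:2,r2:1,r3:7,r4:9,r5:Add2
c6: CDB Add2=9; issue ADD r0<-Add2 | r0:Add2,r1:2,r2:1,r3:7,r4:9,r5:9
c7: CDB Mul1=2 | r0:Add2,r1:2,r2:1,r3:7,r4:9,r5:9
c8: CDB Add1=-7 | r0:Add2,r1:2,r2:1,r3:7,r4:9,r5:9
c9: CDB Add3=17 | r0:Add2,r1:2,r2:1,r3:7,r4:9,r5:9
c10: - | r0:Add2,r1:2,r2:1,r3:7,r4:9,r5:9
c11: CDB Add2=0 | r0:0,r1:2,r2:1,r3:7,r4:9,r5:9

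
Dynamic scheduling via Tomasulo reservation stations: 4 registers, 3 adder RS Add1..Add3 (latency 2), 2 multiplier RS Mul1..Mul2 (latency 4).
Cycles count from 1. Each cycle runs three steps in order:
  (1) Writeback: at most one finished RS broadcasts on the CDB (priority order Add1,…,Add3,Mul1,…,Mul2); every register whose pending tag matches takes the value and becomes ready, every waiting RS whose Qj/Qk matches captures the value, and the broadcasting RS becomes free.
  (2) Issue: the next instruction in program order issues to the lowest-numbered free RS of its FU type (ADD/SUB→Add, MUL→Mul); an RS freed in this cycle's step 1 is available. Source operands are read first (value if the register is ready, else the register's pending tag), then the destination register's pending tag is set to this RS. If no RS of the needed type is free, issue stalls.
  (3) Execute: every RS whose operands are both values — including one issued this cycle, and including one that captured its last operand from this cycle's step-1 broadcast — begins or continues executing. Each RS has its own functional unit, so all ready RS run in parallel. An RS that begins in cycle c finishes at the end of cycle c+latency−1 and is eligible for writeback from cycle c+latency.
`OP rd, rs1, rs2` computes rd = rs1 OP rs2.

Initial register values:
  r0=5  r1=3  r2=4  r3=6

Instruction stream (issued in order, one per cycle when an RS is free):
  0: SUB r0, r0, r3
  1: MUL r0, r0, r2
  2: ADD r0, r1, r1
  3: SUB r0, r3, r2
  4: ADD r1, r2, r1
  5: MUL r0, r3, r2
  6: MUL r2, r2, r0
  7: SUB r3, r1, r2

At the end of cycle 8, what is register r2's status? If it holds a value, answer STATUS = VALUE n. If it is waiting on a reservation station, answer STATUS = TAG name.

  c1: issue SUB r0<-Add1  regs: r0:Add1,r1:3,r2:4,r3:6
  c2: issue MUL r0<-Mul1  regs: r0:Mul1,r1:3,r2:4,r3:6
  c3: CDB Add1=-1; issue ADD r0<-Add1  regs: r0:Add1,r1:3,r2:4,r3:6
  c4: issue SUB r0<-Add2  regs: r0:Add2,r1:3,r2:4,r3:6
  c5: CDB Add1=6; issue ADD r1<-Add1  regs: r0:Add2,r1:Add1,r2:4,r3:6
  c6: CDB Add2=2; issue MUL r0<-Mul2  regs: r0:Mul2,r1:Add1,r2:4,r3:6
  c7: CDB Add1=7; stall  regs: r0:Mul2,r1:7,r2:4,r3:6
  c8: CDB Mul1=-4; issue MUL r2<-Mul1  regs: r0:Mul2,r1:7,r2:Mul1,r3:6

STATUS = TAG Mul1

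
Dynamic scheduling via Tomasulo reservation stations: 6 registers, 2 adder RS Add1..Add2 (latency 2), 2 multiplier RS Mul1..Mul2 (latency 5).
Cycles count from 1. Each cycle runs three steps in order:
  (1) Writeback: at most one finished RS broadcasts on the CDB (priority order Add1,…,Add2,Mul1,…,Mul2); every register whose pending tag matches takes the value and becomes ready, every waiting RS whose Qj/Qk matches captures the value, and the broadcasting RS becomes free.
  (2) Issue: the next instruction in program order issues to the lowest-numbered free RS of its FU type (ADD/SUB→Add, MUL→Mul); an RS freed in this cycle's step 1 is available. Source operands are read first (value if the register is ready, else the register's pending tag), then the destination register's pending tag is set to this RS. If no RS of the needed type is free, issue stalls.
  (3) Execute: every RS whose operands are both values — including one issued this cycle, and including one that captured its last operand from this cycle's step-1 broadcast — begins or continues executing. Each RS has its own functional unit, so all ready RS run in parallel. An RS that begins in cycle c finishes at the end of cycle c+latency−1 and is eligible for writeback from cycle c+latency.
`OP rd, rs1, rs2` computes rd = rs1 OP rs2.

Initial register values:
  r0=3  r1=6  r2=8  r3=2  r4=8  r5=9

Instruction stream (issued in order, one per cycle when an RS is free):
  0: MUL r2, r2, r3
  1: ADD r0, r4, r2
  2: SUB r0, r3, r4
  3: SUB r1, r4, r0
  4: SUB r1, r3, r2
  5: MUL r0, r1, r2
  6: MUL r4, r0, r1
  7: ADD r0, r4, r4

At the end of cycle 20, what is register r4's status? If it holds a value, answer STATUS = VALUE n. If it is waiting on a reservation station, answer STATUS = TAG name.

  c1: issue MUL r2<-Mul1  regs: r0:3,r1:6,r2:Mul1,r3:2,r4:8,r5:9
  c2: issue ADD r0<-Add1  regs: r0:Add1,r1:6,r2:Mul1,r3:2,r4:8,r5:9
  c3: issue SUB r0<-Add2  regs: r0:Add2,r1:6,r2:Mul1,r3:2,r4:8,r5:9
  c4: stall  regs: r0:Add2,r1:6,r2:Mul1,r3:2,r4:8,r5:9
  c5: CDB Add2=-6; issue SUB r1<-Add2  regs: r0:-6,r1:Add2,r2:Mul1,r3:2,r4:8,r5:9
  c6: CDB Mul1=16; stall  regs: r0:-6,r1:Add2,r2:16,r3:2,r4:8,r5:9
  c7: CDB Add2=14; issue SUB r1<-Add2  regs: r0:-6,r1:Add2,r2:16,r3:2,r4:8,r5:9
  c8: CDB Add1=24; issue MUL r0<-Mul1  regs: r0:Mul1,r1:Add2,r2:16,r3:2,r4:8,r5:9
  c9: CDB Add2=-14; issue MUL r4<-Mul2  regs: r0:Mul1,r1:-14,r2:16,r3:2,r4:Mul2,r5:9
  c10: issue ADD r0<-Add1  regs: r0:Add1,r1:-14,r2:16,r3:2,r4:Mul2,r5:9
  c11: -  regs: r0:Add1,r1:-14,r2:16,r3:2,r4:Mul2,r5:9
  c12: -  regs: r0:Add1,r1:-14,r2:16,r3:2,r4:Mul2,r5:9
  c13: -  regs: r0:Add1,r1:-14,r2:16,r3:2,r4:Mul2,r5:9
  c14: CDB Mul1=-224  regs: r0:Add1,r1:-14,r2:16,r3:2,r4:Mul2,r5:9
  c15: -  regs: r0:Add1,r1:-14,r2:16,r3:2,r4:Mul2,r5:9
  c16: -  regs: r0:Add1,r1:-14,r2:16,r3:2,r4:Mul2,r5:9
  c17: -  regs: r0:Add1,r1:-14,r2:16,r3:2,r4:Mul2,r5:9
  c18: -  regs: r0:Add1,r1:-14,r2:16,r3:2,r4:Mul2,r5:9
  c19: CDB Mul2=3136  regs: r0:Add1,r1:-14,r2:16,r3:2,r4:3136,r5:9
  c20: -  regs: r0:Add1,r1:-14,r2:16,r3:2,r4:3136,r5:9

STATUS = VALUE 3136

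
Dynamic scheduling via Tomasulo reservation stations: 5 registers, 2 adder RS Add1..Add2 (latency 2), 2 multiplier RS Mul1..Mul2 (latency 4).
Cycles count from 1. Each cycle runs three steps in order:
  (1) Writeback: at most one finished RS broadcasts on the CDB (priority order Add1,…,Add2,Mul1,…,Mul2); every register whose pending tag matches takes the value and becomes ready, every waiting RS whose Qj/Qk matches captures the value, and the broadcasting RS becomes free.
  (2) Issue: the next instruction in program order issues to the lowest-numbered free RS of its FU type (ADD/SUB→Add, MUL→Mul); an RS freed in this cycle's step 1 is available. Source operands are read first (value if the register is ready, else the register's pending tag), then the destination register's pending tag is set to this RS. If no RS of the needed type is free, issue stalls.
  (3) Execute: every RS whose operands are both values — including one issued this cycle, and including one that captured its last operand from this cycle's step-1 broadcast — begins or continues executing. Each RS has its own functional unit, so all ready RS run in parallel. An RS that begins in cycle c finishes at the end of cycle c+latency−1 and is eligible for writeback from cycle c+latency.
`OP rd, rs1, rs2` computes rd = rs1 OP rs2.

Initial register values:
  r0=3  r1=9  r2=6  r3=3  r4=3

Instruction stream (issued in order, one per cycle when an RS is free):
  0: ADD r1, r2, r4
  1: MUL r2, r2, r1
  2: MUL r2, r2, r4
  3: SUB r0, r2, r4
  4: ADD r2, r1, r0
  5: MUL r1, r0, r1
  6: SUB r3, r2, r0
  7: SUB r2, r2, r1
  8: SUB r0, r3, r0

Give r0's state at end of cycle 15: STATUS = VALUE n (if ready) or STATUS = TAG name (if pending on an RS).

STATUS = VALUE 159

  c1: issue ADD r1<-Add1  regs: r0:3,r1:Add1,r2:6,r3:3,r4:3
  c2: issue MUL r2<-Mul1  regs: r0:3,r1:Add1,r2:Mul1,r3:3,r4:3
  c3: CDB Add1=9; issue MUL r2<-Mul2  regs: r0:3,r1:9,r2:Mul2,r3:3,r4:3
  c4: issue SUB r0<-Add1  regs: r0:Add1,r1:9,r2:Mul2,r3:3,r4:3
  c5: issue ADD r2<-Add2  regs: r0:Add1,r1:9,r2:Add2,r3:3,r4:3
  c6: stall  regs: r0:Add1,r1:9,r2:Add2,r3:3,r4:3
  c7: CDB Mul1=54; issue MUL r1<-Mul1  regs: r0:Add1,r1:Mul1,r2:Add2,r3:3,r4:3
  c8: stall  regs: r0:Add1,r1:Mul1,r2:Add2,r3:3,r4:3
  c9: stall  regs: r0:Add1,r1:Mul1,r2:Add2,r3:3,r4:3
  c10: stall  regs: r0:Add1,r1:Mul1,r2:Add2,r3:3,r4:3
  c11: CDB Mul2=162; stall  regs: r0:Add1,r1:Mul1,r2:Add2,r3:3,r4:3
  c12: stall  regs: r0:Add1,r1:Mul1,r2:Add2,r3:3,r4:3
  c13: CDB Add1=159; issue SUB r3<-Add1  regs: r0:159,r1:Mul1,r2:Add2,r3:Add1,r4:3
  c14: stall  regs: r0:159,r1:Mul1,r2:Add2,r3:Add1,r4:3
  c15: CDB Add2=168; issue SUB r2<-Add2  regs: r0:159,r1:Mul1,r2:Add2,r3:Add1,r4:3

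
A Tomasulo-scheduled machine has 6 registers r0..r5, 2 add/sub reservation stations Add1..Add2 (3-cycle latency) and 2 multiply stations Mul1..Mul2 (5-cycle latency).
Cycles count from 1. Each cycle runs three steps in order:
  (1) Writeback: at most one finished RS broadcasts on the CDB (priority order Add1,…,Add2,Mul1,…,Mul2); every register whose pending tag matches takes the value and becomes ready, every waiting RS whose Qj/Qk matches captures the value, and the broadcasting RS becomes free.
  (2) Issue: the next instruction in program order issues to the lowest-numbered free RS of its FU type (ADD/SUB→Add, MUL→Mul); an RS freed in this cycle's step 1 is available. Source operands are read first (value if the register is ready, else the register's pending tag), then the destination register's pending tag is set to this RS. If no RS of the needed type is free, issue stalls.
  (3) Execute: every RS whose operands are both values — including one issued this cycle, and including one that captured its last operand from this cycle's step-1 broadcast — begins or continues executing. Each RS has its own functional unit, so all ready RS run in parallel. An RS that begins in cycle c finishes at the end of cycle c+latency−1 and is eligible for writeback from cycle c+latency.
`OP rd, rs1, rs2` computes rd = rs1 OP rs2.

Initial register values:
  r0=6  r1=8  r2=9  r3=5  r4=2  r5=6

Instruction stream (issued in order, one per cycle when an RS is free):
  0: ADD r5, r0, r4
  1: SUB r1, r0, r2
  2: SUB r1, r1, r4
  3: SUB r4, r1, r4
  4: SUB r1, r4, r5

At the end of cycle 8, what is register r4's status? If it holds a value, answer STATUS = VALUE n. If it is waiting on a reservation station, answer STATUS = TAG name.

  c1: issue ADD r5<-Add1  regs: r0:6,r1:8,r2:9,r3:5,r4:2,r5:Add1
  c2: issue SUB r1<-Add2  regs: r0:6,r1:Add2,r2:9,r3:5,r4:2,r5:Add1
  c3: stall  regs: r0:6,r1:Add2,r2:9,r3:5,r4:2,r5:Add1
  c4: CDB Add1=8; issue SUB r1<-Add1  regs: r0:6,r1:Add1,r2:9,r3:5,r4:2,r5:8
  c5: CDB Add2=-3; issue SUB r4<-Add2  regs: r0:6,r1:Add1,r2:9,r3:5,r4:Add2,r5:8
  c6: stall  regs: r0:6,r1:Add1,r2:9,r3:5,r4:Add2,r5:8
  c7: stall  regs: r0:6,r1:Add1,r2:9,r3:5,r4:Add2,r5:8
  c8: CDB Add1=-5; issue SUB r1<-Add1  regs: r0:6,r1:Add1,r2:9,r3:5,r4:Add2,r5:8

STATUS = TAG Add2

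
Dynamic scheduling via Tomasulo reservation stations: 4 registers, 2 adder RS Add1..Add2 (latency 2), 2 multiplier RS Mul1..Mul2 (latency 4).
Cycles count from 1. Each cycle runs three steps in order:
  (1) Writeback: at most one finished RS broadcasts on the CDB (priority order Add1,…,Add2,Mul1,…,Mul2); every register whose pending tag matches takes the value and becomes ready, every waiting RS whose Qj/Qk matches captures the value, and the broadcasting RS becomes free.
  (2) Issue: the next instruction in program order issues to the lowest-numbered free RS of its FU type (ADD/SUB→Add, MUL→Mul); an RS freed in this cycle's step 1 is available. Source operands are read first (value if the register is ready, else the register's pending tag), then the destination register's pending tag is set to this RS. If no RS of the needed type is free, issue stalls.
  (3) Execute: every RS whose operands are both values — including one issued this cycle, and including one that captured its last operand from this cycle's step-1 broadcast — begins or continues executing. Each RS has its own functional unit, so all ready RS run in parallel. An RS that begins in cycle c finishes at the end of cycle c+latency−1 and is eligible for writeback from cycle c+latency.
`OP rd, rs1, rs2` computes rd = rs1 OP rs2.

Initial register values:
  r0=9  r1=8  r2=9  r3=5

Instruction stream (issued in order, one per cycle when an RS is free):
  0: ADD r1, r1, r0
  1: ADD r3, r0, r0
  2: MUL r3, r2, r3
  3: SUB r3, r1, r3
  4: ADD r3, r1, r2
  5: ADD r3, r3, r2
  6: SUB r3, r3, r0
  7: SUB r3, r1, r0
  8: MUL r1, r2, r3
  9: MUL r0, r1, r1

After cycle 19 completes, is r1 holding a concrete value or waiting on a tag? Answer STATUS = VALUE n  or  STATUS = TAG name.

c1: issue ADD r1<-Add1 | r0:9,r1:Add1,r2:9,r3:5
c2: issue ADD r3<-Add2 | r0:9,r1:Add1,r2:9,r3:Add2
c3: CDB Add1=17; issue MUL r3<-Mul1 | r0:9,r1:17,r2:9,r3:Mul1
c4: CDB Add2=18; issue SUB r3<-Add1 | r0:9,r1:17,r2:9,r3:Add1
c5: issue ADD r3<-Add2 | r0:9,r1:17,r2:9,r3:Add2
c6: stall | r0:9,r1:17,r2:9,r3:Add2
c7: CDB Add2=26; issue ADD r3<-Add2 | r0:9,r1:17,r2:9,r3:Add2
c8: CDB Mul1=162; stall | r0:9,r1:17,r2:9,r3:Add2
c9: CDB Add2=35; issue SUB r3<-Add2 | r0:9,r1:17,r2:9,r3:Add2
c10: CDB Add1=-145; issue SUB r3<-Add1 | r0:9,r1:17,r2:9,r3:Add1
c11: CDB Add2=26; issue MUL r1<-Mul1 | r0:9,r1:Mul1,r2:9,r3:Add1
c12: CDB Add1=8; issue MUL r0<-Mul2 | r0:Mul2,r1:Mul1,r2:9,r3:8
c13: - | r0:Mul2,r1:Mul1,r2:9,r3:8
c14: - | r0:Mul2,r1:Mul1,r2:9,r3:8
c15: - | r0:Mul2,r1:Mul1,r2:9,r3:8
c16: CDB Mul1=72 | r0:Mul2,r1:72,r2:9,r3:8
c17: - | r0:Mul2,r1:72,r2:9,r3:8
c18: - | r0:Mul2,r1:72,r2:9,r3:8
c19: - | r0:Mul2,r1:72,r2:9,r3:8

STATUS = VALUE 72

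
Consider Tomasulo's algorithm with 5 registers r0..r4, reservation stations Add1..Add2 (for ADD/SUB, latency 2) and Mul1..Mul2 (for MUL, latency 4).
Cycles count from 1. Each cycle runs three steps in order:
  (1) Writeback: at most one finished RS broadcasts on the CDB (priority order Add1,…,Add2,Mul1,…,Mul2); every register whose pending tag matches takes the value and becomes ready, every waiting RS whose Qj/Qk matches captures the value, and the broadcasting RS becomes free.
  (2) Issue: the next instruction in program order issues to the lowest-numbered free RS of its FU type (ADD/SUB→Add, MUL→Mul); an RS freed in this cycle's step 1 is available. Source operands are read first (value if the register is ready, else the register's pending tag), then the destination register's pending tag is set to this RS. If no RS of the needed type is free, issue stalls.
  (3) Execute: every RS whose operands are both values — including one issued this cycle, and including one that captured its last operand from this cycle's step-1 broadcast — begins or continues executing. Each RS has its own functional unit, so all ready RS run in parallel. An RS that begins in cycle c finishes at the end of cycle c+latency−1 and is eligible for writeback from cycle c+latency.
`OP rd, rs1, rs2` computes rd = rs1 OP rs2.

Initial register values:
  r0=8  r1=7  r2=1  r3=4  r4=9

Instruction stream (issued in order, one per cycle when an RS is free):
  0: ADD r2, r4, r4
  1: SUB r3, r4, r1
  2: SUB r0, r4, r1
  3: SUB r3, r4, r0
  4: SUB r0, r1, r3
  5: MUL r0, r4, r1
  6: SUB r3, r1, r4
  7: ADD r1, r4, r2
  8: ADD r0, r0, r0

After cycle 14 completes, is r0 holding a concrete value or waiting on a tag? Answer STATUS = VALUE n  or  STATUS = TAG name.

STATUS = VALUE 126

  c1: issue ADD r2<-Add1  regs: r0:8,r1:7,r2:Add1,r3:4,r4:9
  c2: issue SUB r3<-Add2  regs: r0:8,r1:7,r2:Add1,r3:Add2,r4:9
  c3: CDB Add1=18; issue SUB r0<-Add1  regs: r0:Add1,r1:7,r2:18,r3:Add2,r4:9
  c4: CDB Add2=2; issue SUB r3<-Add2  regs: r0:Add1,r1:7,r2:18,r3:Add2,r4:9
  c5: CDB Add1=2; issue SUB r0<-Add1  regs: r0:Add1,r1:7,r2:18,r3:Add2,r4:9
  c6: issue MUL r0<-Mul1  regs: r0:Mul1,r1:7,r2:18,r3:Add2,r4:9
  c7: CDB Add2=7; issue SUB r3<-Add2  regs: r0:Mul1,r1:7,r2:18,r3:Add2,r4:9
  c8: stall  regs: r0:Mul1,r1:7,r2:18,r3:Add2,r4:9
  c9: CDB Add1=0; issue ADD r1<-Add1  regs: r0:Mul1,r1:Add1,r2:18,r3:Add2,r4:9
  c10: CDB Add2=-2; issue ADD r0<-Add2  regs: r0:Add2,r1:Add1,r2:18,r3:-2,r4:9
  c11: CDB Add1=27  regs: r0:Add2,r1:27,r2:18,r3:-2,r4:9
  c12: CDB Mul1=63  regs: r0:Add2,r1:27,r2:18,r3:-2,r4:9
  c13: -  regs: r0:Add2,r1:27,r2:18,r3:-2,r4:9
  c14: CDB Add2=126  regs: r0:126,r1:27,r2:18,r3:-2,r4:9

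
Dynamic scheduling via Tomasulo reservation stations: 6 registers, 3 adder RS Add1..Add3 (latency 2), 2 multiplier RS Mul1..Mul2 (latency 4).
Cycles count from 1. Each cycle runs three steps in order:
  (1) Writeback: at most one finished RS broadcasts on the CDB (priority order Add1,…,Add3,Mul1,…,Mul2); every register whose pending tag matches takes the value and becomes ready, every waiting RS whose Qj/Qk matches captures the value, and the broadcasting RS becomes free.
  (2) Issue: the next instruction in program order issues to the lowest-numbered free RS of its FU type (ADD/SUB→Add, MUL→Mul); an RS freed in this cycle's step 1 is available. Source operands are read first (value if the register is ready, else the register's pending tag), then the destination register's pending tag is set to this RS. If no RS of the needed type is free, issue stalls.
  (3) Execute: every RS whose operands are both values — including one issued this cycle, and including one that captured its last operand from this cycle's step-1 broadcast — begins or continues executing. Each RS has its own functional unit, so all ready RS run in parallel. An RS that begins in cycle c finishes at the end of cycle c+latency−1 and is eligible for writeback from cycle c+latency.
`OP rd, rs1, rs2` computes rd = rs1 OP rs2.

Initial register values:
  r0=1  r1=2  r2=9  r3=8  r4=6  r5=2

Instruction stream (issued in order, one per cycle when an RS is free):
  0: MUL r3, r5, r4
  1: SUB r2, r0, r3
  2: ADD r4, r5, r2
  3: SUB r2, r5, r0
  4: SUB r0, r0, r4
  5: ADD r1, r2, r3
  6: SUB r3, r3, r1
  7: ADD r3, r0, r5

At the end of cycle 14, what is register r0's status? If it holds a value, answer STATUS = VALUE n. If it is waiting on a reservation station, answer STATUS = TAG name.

cycle 1: issue MUL r3<-Mul1 // r0:1,r1:2,r2:9,r3:Mul1,r4:6,r5:2
cycle 2: issue SUB r2<-Add1 // r0:1,r1:2,r2:Add1,r3:Mul1,r4:6,r5:2
cycle 3: issue ADD r4<-Add2 // r0:1,r1:2,r2:Add1,r3:Mul1,r4:Add2,r5:2
cycle 4: issue SUB r2<-Add3 // r0:1,r1:2,r2:Add3,r3:Mul1,r4:Add2,r5:2
cycle 5: CDB Mul1=12; stall // r0:1,r1:2,r2:Add3,r3:12,r4:Add2,r5:2
cycle 6: CDB Add3=1; issue SUB r0<-Add3 // r0:Add3,r1:2,r2:1,r3:12,r4:Add2,r5:2
cycle 7: CDB Add1=-11; issue ADD r1<-Add1 // r0:Add3,r1:Add1,r2:1,r3:12,r4:Add2,r5:2
cycle 8: stall // r0:Add3,r1:Add1,r2:1,r3:12,r4:Add2,r5:2
cycle 9: CDB Add1=13; issue SUB r3<-Add1 // r0:Add3,r1:13,r2:1,r3:Add1,r4:Add2,r5:2
cycle 10: CDB Add2=-9; issue ADD r3<-Add2 // r0:Add3,r1:13,r2:1,r3:Add2,r4:-9,r5:2
cycle 11: CDB Add1=-1 // r0:Add3,r1:13,r2:1,r3:Add2,r4:-9,r5:2
cycle 12: CDB Add3=10 // r0:10,r1:13,r2:1,r3:Add2,r4:-9,r5:2
cycle 13: - // r0:10,r1:13,r2:1,r3:Add2,r4:-9,r5:2
cycle 14: CDB Add2=12 // r0:10,r1:13,r2:1,r3:12,r4:-9,r5:2

STATUS = VALUE 10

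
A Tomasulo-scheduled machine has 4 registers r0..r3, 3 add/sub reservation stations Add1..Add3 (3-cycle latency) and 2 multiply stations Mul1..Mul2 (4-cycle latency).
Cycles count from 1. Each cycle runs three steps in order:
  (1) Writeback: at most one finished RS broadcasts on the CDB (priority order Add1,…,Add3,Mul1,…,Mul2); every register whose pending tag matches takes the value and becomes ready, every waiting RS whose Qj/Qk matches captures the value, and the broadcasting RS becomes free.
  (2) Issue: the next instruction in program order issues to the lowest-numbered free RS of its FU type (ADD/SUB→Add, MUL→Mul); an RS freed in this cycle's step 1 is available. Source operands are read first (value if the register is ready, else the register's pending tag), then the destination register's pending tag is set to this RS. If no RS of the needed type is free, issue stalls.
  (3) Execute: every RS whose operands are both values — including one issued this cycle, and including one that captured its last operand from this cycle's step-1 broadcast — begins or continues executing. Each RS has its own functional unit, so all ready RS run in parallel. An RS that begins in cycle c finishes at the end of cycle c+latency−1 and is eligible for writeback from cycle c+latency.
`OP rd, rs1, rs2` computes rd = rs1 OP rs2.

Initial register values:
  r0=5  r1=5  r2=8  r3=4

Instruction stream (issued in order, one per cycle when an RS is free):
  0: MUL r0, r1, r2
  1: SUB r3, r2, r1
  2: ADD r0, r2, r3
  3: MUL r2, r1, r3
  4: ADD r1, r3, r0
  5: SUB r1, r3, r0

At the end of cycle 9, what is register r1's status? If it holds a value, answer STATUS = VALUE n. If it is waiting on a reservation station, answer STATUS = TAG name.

  c1: issue MUL r0<-Mul1  regs: r0:Mul1,r1:5,r2:8,r3:4
  c2: issue SUB r3<-Add1  regs: r0:Mul1,r1:5,r2:8,r3:Add1
  c3: issue ADD r0<-Add2  regs: r0:Add2,r1:5,r2:8,r3:Add1
  c4: issue MUL r2<-Mul2  regs: r0:Add2,r1:5,r2:Mul2,r3:Add1
  c5: CDB Add1=3; issue ADD r1<-Add1  regs: r0:Add2,r1:Add1,r2:Mul2,r3:3
  c6: CDB Mul1=40; issue SUB r1<-Add3  regs: r0:Add2,r1:Add3,r2:Mul2,r3:3
  c7: -  regs: r0:Add2,r1:Add3,r2:Mul2,r3:3
  c8: CDB Add2=11  regs: r0:11,r1:Add3,r2:Mul2,r3:3
  c9: CDB Mul2=15  regs: r0:11,r1:Add3,r2:15,r3:3

STATUS = TAG Add3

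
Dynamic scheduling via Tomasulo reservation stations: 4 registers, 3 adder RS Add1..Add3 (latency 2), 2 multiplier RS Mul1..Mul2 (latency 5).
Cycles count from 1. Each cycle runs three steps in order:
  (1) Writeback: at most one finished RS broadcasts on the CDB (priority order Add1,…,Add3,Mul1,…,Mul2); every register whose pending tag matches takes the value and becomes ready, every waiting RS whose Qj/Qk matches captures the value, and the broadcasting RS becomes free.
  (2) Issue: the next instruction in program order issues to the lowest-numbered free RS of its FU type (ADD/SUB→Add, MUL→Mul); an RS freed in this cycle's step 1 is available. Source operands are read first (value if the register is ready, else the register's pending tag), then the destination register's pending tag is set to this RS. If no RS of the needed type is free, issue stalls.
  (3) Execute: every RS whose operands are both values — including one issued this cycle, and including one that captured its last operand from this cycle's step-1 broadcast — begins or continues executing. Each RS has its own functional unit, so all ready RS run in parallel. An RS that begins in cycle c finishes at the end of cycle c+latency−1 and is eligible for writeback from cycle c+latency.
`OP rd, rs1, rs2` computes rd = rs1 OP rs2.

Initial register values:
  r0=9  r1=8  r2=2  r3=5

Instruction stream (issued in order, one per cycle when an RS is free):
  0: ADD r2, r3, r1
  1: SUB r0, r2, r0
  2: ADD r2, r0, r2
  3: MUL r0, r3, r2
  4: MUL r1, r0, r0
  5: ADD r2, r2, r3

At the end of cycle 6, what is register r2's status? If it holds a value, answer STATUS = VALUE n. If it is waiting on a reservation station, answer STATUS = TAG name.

STATUS = TAG Add2

  c1: issue ADD r2<-Add1  regs: r0:9,r1:8,r2:Add1,r3:5
  c2: issue SUB r0<-Add2  regs: r0:Add2,r1:8,r2:Add1,r3:5
  c3: CDB Add1=13; issue ADD r2<-Add1  regs: r0:Add2,r1:8,r2:Add1,r3:5
  c4: issue MUL r0<-Mul1  regs: r0:Mul1,r1:8,r2:Add1,r3:5
  c5: CDB Add2=4; issue MUL r1<-Mul2  regs: r0:Mul1,r1:Mul2,r2:Add1,r3:5
  c6: issue ADD r2<-Add2  regs: r0:Mul1,r1:Mul2,r2:Add2,r3:5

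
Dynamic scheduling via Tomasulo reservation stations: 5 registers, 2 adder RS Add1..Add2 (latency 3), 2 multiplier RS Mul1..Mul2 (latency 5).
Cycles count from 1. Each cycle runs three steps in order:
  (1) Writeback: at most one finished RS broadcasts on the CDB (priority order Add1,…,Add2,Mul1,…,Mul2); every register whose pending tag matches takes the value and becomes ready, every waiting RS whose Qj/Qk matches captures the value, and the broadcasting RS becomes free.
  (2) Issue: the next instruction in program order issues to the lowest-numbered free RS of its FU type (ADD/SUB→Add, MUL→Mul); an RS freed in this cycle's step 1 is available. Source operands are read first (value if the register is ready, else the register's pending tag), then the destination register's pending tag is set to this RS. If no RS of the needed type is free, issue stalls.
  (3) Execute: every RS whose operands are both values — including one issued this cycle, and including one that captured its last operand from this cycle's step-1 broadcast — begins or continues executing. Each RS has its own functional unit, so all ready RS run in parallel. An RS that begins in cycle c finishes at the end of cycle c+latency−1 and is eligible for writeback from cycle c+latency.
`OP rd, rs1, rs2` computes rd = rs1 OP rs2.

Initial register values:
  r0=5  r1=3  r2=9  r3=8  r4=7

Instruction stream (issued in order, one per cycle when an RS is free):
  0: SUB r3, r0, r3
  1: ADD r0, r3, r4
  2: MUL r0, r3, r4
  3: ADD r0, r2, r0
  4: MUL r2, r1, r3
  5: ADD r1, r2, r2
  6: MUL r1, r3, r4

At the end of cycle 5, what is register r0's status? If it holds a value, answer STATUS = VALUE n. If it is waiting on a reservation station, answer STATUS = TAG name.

cycle 1: issue SUB r3<-Add1 // r0:5,r1:3,r2:9,r3:Add1,r4:7
cycle 2: issue ADD r0<-Add2 // r0:Add2,r1:3,r2:9,r3:Add1,r4:7
cycle 3: issue MUL r0<-Mul1 // r0:Mul1,r1:3,r2:9,r3:Add1,r4:7
cycle 4: CDB Add1=-3; issue ADD r0<-Add1 // r0:Add1,r1:3,r2:9,r3:-3,r4:7
cycle 5: issue MUL r2<-Mul2 // r0:Add1,r1:3,r2:Mul2,r3:-3,r4:7

STATUS = TAG Add1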